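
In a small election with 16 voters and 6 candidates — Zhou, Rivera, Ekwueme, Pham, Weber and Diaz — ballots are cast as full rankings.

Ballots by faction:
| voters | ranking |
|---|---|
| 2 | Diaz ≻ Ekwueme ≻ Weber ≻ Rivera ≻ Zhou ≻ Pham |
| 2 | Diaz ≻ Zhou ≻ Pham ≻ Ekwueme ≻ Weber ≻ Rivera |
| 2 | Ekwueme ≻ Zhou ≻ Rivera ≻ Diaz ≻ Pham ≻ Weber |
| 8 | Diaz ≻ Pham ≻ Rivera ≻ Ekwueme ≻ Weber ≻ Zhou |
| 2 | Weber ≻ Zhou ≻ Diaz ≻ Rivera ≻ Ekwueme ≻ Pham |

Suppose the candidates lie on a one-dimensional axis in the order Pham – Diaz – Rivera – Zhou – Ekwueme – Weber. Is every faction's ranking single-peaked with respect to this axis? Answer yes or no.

no

Axis positions: Pham=1, Diaz=2, Rivera=3, Zhou=4, Ekwueme=5, Weber=6.
Faction 1: ranking walks positions 2-5-6-3-4-1; Ekwueme is ranked above Rivera even though Rivera lies between Ekwueme and the peak Diaz on the axis — preferences dip and rise again. Not single-peaked.
Faction 2: ranking walks positions 2-4-1-5-6-3; Zhou is ranked above Rivera even though Rivera lies between Zhou and the peak Diaz on the axis — preferences dip and rise again. Not single-peaked.
Faction 3 (peak Ekwueme at position 5): ranking walks positions 5-4-3-2-1-6, expanding outward from the peak — single-peaked.
Faction 4: ranking walks positions 2-1-3-5-6-4; Ekwueme is ranked above Zhou even though Zhou lies between Ekwueme and the peak Diaz on the axis — preferences dip and rise again. Not single-peaked.
Faction 5: ranking walks positions 6-4-2-3-5-1; Zhou is ranked above Ekwueme even though Ekwueme lies between Zhou and the peak Weber on the axis — preferences dip and rise again. Not single-peaked.
Faction 1 violates single-peakedness, so the profile is not single-peaked on this axis.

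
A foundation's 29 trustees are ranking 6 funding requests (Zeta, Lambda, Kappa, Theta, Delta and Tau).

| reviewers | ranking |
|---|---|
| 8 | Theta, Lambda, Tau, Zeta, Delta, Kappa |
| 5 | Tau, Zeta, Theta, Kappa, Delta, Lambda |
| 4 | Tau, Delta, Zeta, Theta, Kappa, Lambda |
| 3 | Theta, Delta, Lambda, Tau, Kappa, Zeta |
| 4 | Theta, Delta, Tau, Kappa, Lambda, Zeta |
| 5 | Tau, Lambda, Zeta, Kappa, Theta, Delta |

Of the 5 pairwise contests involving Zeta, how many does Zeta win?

Zeta against each rival (29 reviewers):
Zeta vs Lambda: 9 to 20, Lambda.
Zeta–Kappa: Zeta 22–7.
Zeta vs Theta: 14 to 15, Theta.
Zeta vs Delta: Zeta, 18–11.
Zeta–Tau: Tau 29–0.
Zeta beats Kappa, Delta; loses to Lambda, Theta, Tau — 2 pairwise wins.

2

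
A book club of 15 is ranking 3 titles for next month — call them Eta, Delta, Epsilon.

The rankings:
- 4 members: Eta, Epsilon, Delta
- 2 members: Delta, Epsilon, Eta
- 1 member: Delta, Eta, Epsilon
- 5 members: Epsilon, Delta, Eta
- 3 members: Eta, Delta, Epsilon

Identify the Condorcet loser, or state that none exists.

none

Head-to-head results (15 members):
Eta vs Delta: 7 to 8, Delta.
Eta vs Epsilon: 8 to 7, Eta.
Delta vs Epsilon: Delta preferred on 2+1+3 = 6 ballots; Epsilon wins 9–6.
No book is winless: Eta beats Epsilon; Delta beats Eta; Epsilon beats Delta. There is no Condorcet loser.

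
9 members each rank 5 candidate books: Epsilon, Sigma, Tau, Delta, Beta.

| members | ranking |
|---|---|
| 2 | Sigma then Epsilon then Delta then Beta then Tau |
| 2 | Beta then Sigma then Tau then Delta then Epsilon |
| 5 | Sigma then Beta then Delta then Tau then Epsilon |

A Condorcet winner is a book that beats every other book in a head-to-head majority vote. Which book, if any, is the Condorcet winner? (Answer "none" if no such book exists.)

Sigma

Pairwise majorities:
Epsilon vs Sigma: Sigma, 9–0.
Epsilon vs Tau: Tau, 7–2.
Epsilon vs Delta: Delta wins 7–2.
Epsilon vs Beta: Beta wins 7–2.
Sigma–Tau: Sigma 9–0.
Sigma–Delta: Sigma 9–0.
Sigma vs Beta: Sigma, 7–2.
Tau vs Delta: Delta, 7–2.
Tau vs Beta: Beta wins 9–0.
Delta–Beta: Beta 7–2.
Sigma defeats every rival head-to-head and is the Condorcet winner.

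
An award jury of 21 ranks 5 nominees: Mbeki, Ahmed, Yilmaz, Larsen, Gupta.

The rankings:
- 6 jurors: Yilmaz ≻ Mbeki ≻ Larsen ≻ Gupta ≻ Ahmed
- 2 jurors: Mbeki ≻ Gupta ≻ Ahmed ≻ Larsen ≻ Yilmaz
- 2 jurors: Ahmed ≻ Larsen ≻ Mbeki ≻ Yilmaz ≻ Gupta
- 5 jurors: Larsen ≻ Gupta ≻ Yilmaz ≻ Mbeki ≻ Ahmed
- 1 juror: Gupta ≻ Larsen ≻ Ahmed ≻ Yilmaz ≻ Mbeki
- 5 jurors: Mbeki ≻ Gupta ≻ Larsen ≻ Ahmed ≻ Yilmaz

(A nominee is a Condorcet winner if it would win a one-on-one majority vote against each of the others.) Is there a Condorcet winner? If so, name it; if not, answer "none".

Pairwise majorities:
Mbeki vs Ahmed: Mbeki wins 18–3.
Mbeki vs Yilmaz: Yilmaz, 12–9.
Mbeki vs Larsen: Mbeki, 13–8.
Mbeki vs Gupta: Mbeki wins 15–6.
Ahmed–Yilmaz: Yilmaz 11–10.
Ahmed vs Larsen: Larsen, 17–4.
Ahmed vs Gupta: Gupta wins 19–2.
Yilmaz–Larsen: Larsen 15–6.
Yilmaz vs Gupta: Gupta, 13–8.
Larsen vs Gupta: Larsen wins 13–8.
No nominee is unbeaten: Mbeki loses to Yilmaz; Ahmed loses to Mbeki; Yilmaz loses to Larsen; Larsen loses to Mbeki; Gupta loses to Mbeki. In particular Mbeki > Larsen > Yilmaz > Mbeki is a majority cycle — no Condorcet winner exists.

none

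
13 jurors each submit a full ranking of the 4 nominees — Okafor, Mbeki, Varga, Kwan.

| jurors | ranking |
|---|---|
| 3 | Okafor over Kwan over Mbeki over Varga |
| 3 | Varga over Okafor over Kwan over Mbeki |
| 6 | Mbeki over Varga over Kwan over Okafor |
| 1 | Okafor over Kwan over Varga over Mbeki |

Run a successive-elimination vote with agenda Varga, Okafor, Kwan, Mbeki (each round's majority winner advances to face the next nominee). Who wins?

Mbeki

Round 1: Varga vs Okafor — 9–4, Varga advances.
Round 2: Varga vs Kwan — 9–4, Varga advances.
Round 3: Varga vs Mbeki — 4–9, Mbeki advances.
The agenda winner is Mbeki.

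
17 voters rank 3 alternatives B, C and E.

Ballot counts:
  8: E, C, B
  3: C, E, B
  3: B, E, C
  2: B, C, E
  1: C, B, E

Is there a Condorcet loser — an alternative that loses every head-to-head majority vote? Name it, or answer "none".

B

Head-to-head results (17 voters):
B vs C: C wins 12–5.
B vs E: 3+2+1 = 6 for B, 11 for E — E by 11–6.
C vs E: E wins 11–6.
Only B has no wins; B is the Condorcet loser.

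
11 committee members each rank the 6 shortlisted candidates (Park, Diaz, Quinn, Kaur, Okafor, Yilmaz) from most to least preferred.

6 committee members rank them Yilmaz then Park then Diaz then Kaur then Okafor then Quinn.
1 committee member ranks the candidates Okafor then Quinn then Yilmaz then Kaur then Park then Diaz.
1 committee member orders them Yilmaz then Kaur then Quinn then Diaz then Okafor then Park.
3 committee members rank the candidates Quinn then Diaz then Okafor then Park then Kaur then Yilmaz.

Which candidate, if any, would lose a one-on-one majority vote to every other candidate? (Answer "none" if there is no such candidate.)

Head-to-head results (11 committee members):
Park vs Diaz: Park wins 7–4.
Park–Quinn: Park 6–5.
Park–Kaur: Park 9–2.
Park vs Okafor: Park wins 6–5.
Park vs Yilmaz: Yilmaz wins 8–3.
Diaz vs Quinn: Diaz, 6–5.
Diaz vs Kaur: 6+3 = 9 for Diaz, 2 for Kaur — Diaz by 9–2.
Diaz vs Okafor: Diaz wins 10–1.
Diaz vs Yilmaz: Yilmaz wins 8–3.
Quinn vs Kaur: Quinn preferred on 1+3 = 4 ballots; Kaur wins 7–4.
Quinn vs Okafor: Quinn is ranked higher on 1+3 = 4 ballots, Okafor on 7. Okafor wins 7–4.
Quinn vs Yilmaz: Yilmaz wins 7–4.
Kaur vs Okafor: Kaur, 7–4.
Kaur vs Yilmaz: Yilmaz, 8–3.
Okafor vs Yilmaz: Okafor is ranked higher on 1+3 = 4 ballots, Yilmaz on 7. Yilmaz wins 7–4.
Only Quinn has no wins; Quinn is the Condorcet loser.

Quinn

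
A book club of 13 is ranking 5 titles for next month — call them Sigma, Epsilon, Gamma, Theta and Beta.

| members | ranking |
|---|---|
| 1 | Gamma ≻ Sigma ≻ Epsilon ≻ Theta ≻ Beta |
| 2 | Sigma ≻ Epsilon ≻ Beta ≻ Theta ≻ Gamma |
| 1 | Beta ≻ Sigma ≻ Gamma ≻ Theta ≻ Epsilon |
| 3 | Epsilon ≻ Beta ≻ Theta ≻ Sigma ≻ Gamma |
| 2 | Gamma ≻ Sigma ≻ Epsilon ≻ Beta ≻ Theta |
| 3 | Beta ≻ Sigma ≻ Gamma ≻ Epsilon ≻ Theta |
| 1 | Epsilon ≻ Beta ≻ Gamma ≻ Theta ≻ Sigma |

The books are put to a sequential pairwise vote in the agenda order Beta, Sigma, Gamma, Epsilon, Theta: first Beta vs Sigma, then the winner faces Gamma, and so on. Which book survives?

Epsilon

Round 1: Beta vs Sigma — 8–5, Beta advances.
Round 2: Beta vs Gamma — 10–3, Beta advances.
Round 3: Beta vs Epsilon — 4–9, Epsilon advances.
Round 4: Epsilon vs Theta — 12–1, Epsilon advances.
The agenda winner is Epsilon.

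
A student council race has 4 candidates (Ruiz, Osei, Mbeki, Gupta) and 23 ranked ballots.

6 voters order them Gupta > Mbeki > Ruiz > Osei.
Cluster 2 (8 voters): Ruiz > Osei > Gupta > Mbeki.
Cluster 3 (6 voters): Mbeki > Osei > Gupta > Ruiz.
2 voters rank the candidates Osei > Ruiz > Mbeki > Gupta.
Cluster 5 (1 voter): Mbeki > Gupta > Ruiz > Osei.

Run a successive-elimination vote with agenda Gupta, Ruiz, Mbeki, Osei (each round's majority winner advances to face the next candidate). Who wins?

Osei

Round 1: Gupta vs Ruiz — 13–10, Gupta advances.
Round 2: Gupta vs Mbeki — 14–9, Gupta advances.
Round 3: Gupta vs Osei — 7–16, Osei advances.
Osei survives the agenda.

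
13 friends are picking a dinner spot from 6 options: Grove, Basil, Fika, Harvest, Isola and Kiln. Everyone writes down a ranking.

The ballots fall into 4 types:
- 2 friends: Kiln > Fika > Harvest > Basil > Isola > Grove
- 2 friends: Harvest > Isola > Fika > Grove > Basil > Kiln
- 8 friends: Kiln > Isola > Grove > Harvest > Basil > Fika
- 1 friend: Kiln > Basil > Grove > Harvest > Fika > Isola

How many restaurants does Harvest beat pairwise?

2

Harvest against each rival (13 friends):
Harvest vs Grove: 2+2 = 4 for Harvest, 9 for Grove — Grove by 9–4.
Harvest vs Basil: Harvest wins 12–1.
Harvest vs Fika: 2+8+1 = 11 for Harvest, 2 for Fika — Harvest by 11–2.
Harvest vs Isola: Harvest preferred on 2+2+1 = 5 ballots; Isola wins 8–5.
Harvest vs Kiln: 2 to 11, Kiln.
Harvest beats Basil, Fika; loses to Grove, Isola, Kiln — 2 pairwise wins.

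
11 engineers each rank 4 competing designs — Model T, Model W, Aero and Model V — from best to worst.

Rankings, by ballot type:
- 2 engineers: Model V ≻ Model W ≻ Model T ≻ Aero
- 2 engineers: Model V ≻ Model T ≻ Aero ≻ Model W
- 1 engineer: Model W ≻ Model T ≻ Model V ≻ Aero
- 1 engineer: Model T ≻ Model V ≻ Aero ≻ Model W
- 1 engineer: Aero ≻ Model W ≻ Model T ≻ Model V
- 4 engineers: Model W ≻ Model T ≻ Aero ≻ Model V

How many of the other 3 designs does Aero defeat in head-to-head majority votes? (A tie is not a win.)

0

Aero against each rival (11 engineers):
Aero vs Model T: Model T, 10–1.
Aero vs Model W: 2+1+1 = 4 for Aero, 7 for Model W — Model W by 7–4.
Aero vs Model V: Model V, 6–5.
Aero beats no one; loses to Model T, Model W, Model V — 0 pairwise wins.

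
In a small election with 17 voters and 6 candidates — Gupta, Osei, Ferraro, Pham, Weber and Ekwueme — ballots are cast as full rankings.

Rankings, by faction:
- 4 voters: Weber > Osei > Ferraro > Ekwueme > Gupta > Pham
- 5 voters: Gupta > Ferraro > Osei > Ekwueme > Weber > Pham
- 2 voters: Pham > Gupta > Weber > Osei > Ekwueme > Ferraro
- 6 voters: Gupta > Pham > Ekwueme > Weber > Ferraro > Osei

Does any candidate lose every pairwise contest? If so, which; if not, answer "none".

Head-to-head results (17 voters):
Gupta vs Osei: Gupta wins 13–4.
Gupta vs Ferraro: 13 to 4, Gupta.
Gupta vs Pham: Gupta, 15–2.
Gupta vs Weber: Gupta, 13–4.
Gupta vs Ekwueme: 5+2+6 = 13 for Gupta, 4 for Ekwueme — Gupta by 13–4.
Osei vs Ferraro: Ferraro wins 11–6.
Osei vs Pham: Osei preferred on 4+5 = 9 ballots; Osei wins 9–8.
Osei vs Weber: Weber wins 12–5.
Osei vs Ekwueme: Osei preferred on 4+5+2 = 11 ballots; Osei wins 11–6.
Ferraro vs Pham: 4+5 = 9 for Ferraro, 8 for Pham — Ferraro by 9–8.
Ferraro vs Weber: 5 for Ferraro, 12 for Weber — Weber by 12–5.
Ferraro vs Ekwueme: Ferraro, 9–8.
Pham vs Weber: Weber wins 9–8.
Pham–Ekwueme: Ekwueme 9–8.
Weber vs Ekwueme: Ekwueme, 11–6.
Only Pham has no wins; Pham is the Condorcet loser.

Pham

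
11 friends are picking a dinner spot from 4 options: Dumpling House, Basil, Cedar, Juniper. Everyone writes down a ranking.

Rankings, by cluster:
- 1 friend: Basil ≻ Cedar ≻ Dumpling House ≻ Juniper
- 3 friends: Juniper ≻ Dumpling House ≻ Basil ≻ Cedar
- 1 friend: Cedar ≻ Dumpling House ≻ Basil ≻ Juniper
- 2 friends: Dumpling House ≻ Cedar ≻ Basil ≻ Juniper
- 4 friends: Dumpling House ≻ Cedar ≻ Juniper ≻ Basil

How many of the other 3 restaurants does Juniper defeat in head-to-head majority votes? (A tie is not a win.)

Juniper against each rival (11 friends):
Juniper vs Dumpling House: Dumpling House wins 8–3.
Juniper vs Basil: Juniper preferred on 3+4 = 7 ballots; Juniper wins 7–4.
Juniper vs Cedar: 3 for Juniper, 8 for Cedar — Cedar by 8–3.
Juniper beats Basil; loses to Dumpling House, Cedar — 1 pairwise win.

1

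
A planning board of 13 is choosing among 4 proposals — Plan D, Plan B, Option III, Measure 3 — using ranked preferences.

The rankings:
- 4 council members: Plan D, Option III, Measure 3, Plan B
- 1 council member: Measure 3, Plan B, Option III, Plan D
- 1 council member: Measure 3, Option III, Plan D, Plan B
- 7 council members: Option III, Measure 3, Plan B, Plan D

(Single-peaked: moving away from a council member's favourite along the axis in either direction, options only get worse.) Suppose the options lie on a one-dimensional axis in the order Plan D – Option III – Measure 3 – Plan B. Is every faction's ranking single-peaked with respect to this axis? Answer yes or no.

yes

Axis positions: Plan D=1, Option III=2, Measure 3=3, Plan B=4.
Faction 1 (peak Plan D at position 1): ranking walks positions 1-2-3-4, expanding outward from the peak — single-peaked.
Faction 2 (peak Measure 3 at position 3): ranking walks positions 3-4-2-1, expanding outward from the peak — single-peaked.
Faction 3 (peak Measure 3 at position 3): ranking walks positions 3-2-1-4, expanding outward from the peak — single-peaked.
Faction 4 (peak Option III at position 2): ranking walks positions 2-3-4-1, expanding outward from the peak — single-peaked.
Every ranking is single-peaked on this axis.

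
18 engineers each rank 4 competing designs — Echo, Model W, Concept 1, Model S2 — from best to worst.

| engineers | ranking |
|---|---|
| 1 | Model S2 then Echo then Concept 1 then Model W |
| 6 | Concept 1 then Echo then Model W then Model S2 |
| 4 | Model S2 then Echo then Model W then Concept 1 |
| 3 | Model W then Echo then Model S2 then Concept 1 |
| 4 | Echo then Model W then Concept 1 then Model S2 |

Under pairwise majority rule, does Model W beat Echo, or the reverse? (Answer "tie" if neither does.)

Ballots ranking Model W above Echo: 3.
Ballots ranking Echo above Model W: 18 − 3 = 15.
Echo wins the head-to-head 15–3.

Echo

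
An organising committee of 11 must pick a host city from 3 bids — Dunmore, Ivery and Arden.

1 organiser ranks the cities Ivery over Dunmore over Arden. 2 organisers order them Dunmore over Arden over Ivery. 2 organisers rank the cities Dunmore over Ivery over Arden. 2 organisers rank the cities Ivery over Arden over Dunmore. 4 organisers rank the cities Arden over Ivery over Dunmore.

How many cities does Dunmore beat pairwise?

0

Dunmore against each rival (11 organisers):
Dunmore vs Ivery: Dunmore is ranked higher on 2+2 = 4 ballots, Ivery on 7. Ivery wins 7–4.
Dunmore–Arden: Arden 6–5.
Dunmore beats no one; loses to Ivery, Arden — 0 pairwise wins.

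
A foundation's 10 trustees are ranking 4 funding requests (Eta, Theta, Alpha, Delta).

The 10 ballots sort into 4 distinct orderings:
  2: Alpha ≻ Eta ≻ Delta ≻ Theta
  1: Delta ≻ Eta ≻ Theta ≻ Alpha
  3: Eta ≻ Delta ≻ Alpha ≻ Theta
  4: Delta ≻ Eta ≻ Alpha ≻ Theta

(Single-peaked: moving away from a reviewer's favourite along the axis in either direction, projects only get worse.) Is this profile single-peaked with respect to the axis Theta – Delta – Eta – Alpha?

yes

Axis positions: Theta=1, Delta=2, Eta=3, Alpha=4.
Faction 1 (peak Alpha at position 4): ranking walks positions 4-3-2-1, expanding outward from the peak — single-peaked.
Faction 2 (peak Delta at position 2): ranking walks positions 2-3-1-4, expanding outward from the peak — single-peaked.
Faction 3 (peak Eta at position 3): ranking walks positions 3-2-4-1, expanding outward from the peak — single-peaked.
Faction 4 (peak Delta at position 2): ranking walks positions 2-3-4-1, expanding outward from the peak — single-peaked.
Every ranking is single-peaked on this axis.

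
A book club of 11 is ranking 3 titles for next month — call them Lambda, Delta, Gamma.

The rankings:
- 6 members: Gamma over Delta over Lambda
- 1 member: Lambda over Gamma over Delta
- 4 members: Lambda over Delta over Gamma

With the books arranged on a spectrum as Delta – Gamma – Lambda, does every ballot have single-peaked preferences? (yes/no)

no

Axis positions: Delta=1, Gamma=2, Lambda=3.
Group 1 (peak Gamma at position 2): ranking walks positions 2-1-3, expanding outward from the peak — single-peaked.
Group 2 (peak Lambda at position 3): ranking walks positions 3-2-1, expanding outward from the peak — single-peaked.
Group 3: ranking walks positions 3-1-2; Delta is ranked above Gamma even though Gamma lies between Delta and the peak Lambda on the axis — preferences dip and rise again. Not single-peaked.
Group 3 violates single-peakedness, so the profile is not single-peaked on this axis.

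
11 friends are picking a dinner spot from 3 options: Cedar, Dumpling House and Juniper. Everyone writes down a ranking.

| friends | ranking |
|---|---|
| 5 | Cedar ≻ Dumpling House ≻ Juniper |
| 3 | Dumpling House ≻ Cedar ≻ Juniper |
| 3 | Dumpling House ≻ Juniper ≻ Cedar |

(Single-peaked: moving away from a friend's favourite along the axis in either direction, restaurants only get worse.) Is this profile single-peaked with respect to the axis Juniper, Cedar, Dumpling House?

Axis positions: Juniper=1, Cedar=2, Dumpling House=3.
Type 1 (peak Cedar at position 2): ranking walks positions 2-3-1, expanding outward from the peak — single-peaked.
Type 2 (peak Dumpling House at position 3): ranking walks positions 3-2-1, expanding outward from the peak — single-peaked.
Type 3: ranking walks positions 3-1-2; Juniper is ranked above Cedar even though Cedar lies between Juniper and the peak Dumpling House on the axis — preferences dip and rise again. Not single-peaked.
Type 3 violates single-peakedness, so the profile is not single-peaked on this axis.

no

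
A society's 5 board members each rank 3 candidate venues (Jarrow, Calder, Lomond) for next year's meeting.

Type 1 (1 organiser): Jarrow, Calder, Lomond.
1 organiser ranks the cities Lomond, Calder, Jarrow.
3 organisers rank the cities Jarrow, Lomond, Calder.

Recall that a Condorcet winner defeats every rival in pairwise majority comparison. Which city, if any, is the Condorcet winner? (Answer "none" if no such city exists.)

Head-to-head results (5 organisers):
Jarrow vs Calder: Jarrow preferred on 1+3 = 4 ballots; Jarrow wins 4–1.
Jarrow vs Lomond: Jarrow preferred on 1+3 = 4 ballots; Jarrow wins 4–1.
Calder vs Lomond: 1 for Calder, 4 for Lomond — Lomond by 4–1.
Only Jarrow has no losses; Jarrow is the Condorcet winner.

Jarrow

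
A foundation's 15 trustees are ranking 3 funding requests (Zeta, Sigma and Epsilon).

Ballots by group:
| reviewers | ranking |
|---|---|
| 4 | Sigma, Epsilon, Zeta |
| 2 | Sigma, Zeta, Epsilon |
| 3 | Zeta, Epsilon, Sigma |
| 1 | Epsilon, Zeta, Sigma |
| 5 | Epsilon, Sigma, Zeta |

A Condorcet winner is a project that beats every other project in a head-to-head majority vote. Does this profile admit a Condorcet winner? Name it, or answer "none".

Pairwise majorities:
Zeta vs Sigma: Zeta preferred on 3+1 = 4 ballots; Sigma wins 11–4.
Zeta vs Epsilon: 2+3 = 5 for Zeta, 10 for Epsilon — Epsilon by 10–5.
Sigma vs Epsilon: 6 to 9, Epsilon.
Only Epsilon has no losses; Epsilon is the Condorcet winner.

Epsilon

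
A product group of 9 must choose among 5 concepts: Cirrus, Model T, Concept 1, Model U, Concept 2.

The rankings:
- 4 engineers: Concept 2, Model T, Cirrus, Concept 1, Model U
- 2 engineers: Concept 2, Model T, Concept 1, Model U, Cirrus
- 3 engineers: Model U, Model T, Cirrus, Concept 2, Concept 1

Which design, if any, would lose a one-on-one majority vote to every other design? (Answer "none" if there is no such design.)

none

Pairwise majorities:
Cirrus vs Model T: Model T wins 9–0.
Cirrus–Concept 1: Cirrus 7–2.
Cirrus vs Model U: Model U, 5–4.
Cirrus vs Concept 2: Concept 2, 6–3.
Model T vs Concept 1: Model T preferred on 4+2+3 = 9 ballots; Model T wins 9–0.
Model T vs Model U: Model T, 6–3.
Model T–Concept 2: Concept 2 6–3.
Concept 1 vs Model U: Concept 1 wins 6–3.
Concept 1 vs Concept 2: 0 to 9, Concept 2.
Model U vs Concept 2: 3 for Model U, 6 for Concept 2 — Concept 2 by 6–3.
Every design wins at least one matchup (Cirrus beats Concept 1; Model T beats Cirrus; Concept 1 beats Model U; Model U beats Cirrus; Concept 2 beats Cirrus), so there is no Condorcet loser.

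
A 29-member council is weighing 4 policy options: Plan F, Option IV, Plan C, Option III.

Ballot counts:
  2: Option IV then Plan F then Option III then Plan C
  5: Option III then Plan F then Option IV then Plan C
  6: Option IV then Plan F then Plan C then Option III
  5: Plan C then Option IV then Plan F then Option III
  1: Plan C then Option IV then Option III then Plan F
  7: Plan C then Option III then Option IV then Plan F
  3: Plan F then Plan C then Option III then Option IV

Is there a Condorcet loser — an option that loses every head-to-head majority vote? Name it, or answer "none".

Head-to-head results (29 council members):
Plan F vs Option IV: 8 to 21, Option IV.
Plan F vs Plan C: Plan F, 16–13.
Plan F vs Option III: Plan F wins 16–13.
Option IV vs Plan C: 2+5+6 = 13 for Option IV, 16 for Plan C — Plan C by 16–13.
Option IV vs Option III: 14 to 15, Option III.
Plan C vs Option III: Plan C preferred on 6+5+1+7+3 = 22 ballots; Plan C wins 22–7.
No option is winless: Plan F beats Plan C; Option IV beats Plan F; Plan C beats Option IV; Option III beats Option IV. There is no Condorcet loser.

none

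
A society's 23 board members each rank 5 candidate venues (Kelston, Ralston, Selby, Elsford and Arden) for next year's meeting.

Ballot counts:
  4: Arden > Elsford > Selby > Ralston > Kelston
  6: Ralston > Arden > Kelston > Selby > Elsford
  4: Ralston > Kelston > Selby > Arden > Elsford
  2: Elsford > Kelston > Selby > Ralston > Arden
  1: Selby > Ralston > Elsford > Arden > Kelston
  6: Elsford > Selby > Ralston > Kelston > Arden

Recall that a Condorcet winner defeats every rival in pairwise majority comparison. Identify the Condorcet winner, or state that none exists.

Head-to-head results (23 organisers):
Kelston vs Ralston: Kelston preferred on 2 ballots; Ralston wins 21–2.
Kelston vs Selby: Kelston preferred on 6+4+2 = 12 ballots; Kelston wins 12–11.
Kelston vs Elsford: 10 to 13, Elsford.
Kelston vs Arden: Kelston preferred on 4+2+6 = 12 ballots; Kelston wins 12–11.
Ralston vs Selby: 10 to 13, Selby.
Ralston vs Elsford: 11 to 12, Elsford.
Ralston vs Arden: 19 to 4, Ralston.
Selby vs Elsford: Selby preferred on 6+4+1 = 11 ballots; Elsford wins 12–11.
Selby vs Arden: Selby is ranked higher on 4+2+1+6 = 13 ballots, Arden on 10. Selby wins 13–10.
Elsford vs Arden: Elsford is ranked higher on 2+1+6 = 9 ballots, Arden on 14. Arden wins 14–9.
No city is unbeaten: Kelston loses to Ralston; Ralston loses to Selby; Selby loses to Kelston; Elsford loses to Arden; Arden loses to Kelston. In particular Kelston beats Selby beats Ralston beats Kelston is a majority cycle — no Condorcet winner exists.

none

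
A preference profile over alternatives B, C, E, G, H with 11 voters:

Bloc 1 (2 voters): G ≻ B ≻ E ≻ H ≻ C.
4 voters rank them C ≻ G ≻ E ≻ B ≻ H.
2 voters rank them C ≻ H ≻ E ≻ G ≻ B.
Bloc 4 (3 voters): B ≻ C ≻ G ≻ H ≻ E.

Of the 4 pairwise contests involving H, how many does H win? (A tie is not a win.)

H against each rival (11 voters):
H–B: B 9–2.
H vs C: 2 for H, 9 for C — C by 9–2.
H vs E: 5 to 6, E.
H vs G: G wins 9–2.
H beats no one; loses to B, C, E, G — 0 pairwise wins.

0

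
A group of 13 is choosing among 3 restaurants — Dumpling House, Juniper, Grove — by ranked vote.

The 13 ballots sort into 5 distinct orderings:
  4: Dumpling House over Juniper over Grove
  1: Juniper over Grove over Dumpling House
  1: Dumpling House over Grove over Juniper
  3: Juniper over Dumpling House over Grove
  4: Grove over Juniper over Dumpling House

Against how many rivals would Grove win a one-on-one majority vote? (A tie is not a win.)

Grove against each rival (13 friends):
Grove vs Dumpling House: Grove is ranked higher on 1+4 = 5 ballots, Dumpling House on 8. Dumpling House wins 8–5.
Grove vs Juniper: Juniper wins 8–5.
Grove beats no one; loses to Dumpling House, Juniper — 0 pairwise wins.

0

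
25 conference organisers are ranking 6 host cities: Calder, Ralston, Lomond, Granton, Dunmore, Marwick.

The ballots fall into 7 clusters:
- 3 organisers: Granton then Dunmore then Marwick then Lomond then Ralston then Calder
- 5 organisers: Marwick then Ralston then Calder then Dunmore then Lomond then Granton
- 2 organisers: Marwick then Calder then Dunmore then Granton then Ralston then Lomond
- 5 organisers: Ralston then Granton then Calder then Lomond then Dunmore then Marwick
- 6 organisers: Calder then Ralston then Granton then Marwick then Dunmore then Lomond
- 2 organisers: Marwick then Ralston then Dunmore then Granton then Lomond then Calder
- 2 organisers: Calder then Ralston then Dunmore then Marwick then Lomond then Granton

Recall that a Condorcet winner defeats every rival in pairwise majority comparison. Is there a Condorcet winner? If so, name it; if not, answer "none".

Ralston

Head-to-head results (25 organisers):
Calder–Ralston: Ralston 15–10.
Calder–Lomond: Calder 20–5.
Calder vs Granton: Calder wins 15–10.
Calder–Dunmore: Calder 20–5.
Calder vs Marwick: Calder, 13–12.
Ralston vs Lomond: Ralston wins 22–3.
Ralston–Granton: Ralston 20–5.
Ralston–Dunmore: Ralston 20–5.
Ralston–Marwick: Ralston 13–12.
Lomond–Granton: Granton 18–7.
Lomond–Dunmore: Dunmore 20–5.
Lomond vs Marwick: Marwick wins 20–5.
Granton vs Dunmore: Granton, 14–11.
Granton vs Marwick: Granton, 14–11.
Dunmore–Marwick: Marwick 15–10.
Only Ralston has no losses; Ralston is the Condorcet winner.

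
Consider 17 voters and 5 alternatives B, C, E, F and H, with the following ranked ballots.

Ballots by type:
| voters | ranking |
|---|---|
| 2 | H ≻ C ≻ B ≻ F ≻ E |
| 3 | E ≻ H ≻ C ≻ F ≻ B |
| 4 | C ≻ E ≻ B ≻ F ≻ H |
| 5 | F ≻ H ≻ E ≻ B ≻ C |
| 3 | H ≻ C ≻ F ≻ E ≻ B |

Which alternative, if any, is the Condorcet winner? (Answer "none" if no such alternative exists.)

none

Head-to-head results (17 voters):
B vs C: 5 to 12, C.
B vs E: B preferred on 2 ballots; E wins 15–2.
B vs F: 6 to 11, F.
B vs H: B preferred on 4 ballots; H wins 13–4.
C vs E: C, 9–8.
C vs F: 12 to 5, C.
C vs H: H, 13–4.
E vs F: F, 10–7.
E vs H: H wins 10–7.
F vs H: 9 to 8, F.
No alternative is unbeaten: B loses to C; C loses to H; E loses to C; F loses to C; H loses to F. In particular C > F > H > C is a majority cycle — no Condorcet winner exists.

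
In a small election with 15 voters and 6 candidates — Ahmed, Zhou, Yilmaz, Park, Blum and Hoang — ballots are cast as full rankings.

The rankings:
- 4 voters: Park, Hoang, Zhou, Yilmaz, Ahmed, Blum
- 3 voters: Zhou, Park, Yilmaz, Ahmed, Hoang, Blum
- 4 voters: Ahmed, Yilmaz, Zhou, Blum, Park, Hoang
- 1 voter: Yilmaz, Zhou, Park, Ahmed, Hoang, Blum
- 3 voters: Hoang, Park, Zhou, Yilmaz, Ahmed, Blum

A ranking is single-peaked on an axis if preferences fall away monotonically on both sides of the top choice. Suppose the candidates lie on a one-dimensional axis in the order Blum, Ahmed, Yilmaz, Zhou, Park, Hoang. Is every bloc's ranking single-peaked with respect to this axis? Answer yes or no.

yes

Axis positions: Blum=1, Ahmed=2, Yilmaz=3, Zhou=4, Park=5, Hoang=6.
Bloc 1 (peak Park at position 5): ranking walks positions 5-6-4-3-2-1, expanding outward from the peak — single-peaked.
Bloc 2 (peak Zhou at position 4): ranking walks positions 4-5-3-2-6-1, expanding outward from the peak — single-peaked.
Bloc 3 (peak Ahmed at position 2): ranking walks positions 2-3-4-1-5-6, expanding outward from the peak — single-peaked.
Bloc 4 (peak Yilmaz at position 3): ranking walks positions 3-4-5-2-6-1, expanding outward from the peak — single-peaked.
Bloc 5 (peak Hoang at position 6): ranking walks positions 6-5-4-3-2-1, expanding outward from the peak — single-peaked.
Every ranking is single-peaked on this axis.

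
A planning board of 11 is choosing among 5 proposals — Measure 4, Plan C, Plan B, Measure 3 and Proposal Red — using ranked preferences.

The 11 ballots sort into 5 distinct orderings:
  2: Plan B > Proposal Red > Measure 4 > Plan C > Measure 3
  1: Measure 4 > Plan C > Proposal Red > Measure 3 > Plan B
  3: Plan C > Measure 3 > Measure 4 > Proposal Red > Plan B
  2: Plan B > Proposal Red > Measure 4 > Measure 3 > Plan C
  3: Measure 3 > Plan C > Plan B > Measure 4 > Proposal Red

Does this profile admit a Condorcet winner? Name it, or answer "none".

Pairwise majorities:
Measure 4–Plan C: Plan C 6–5.
Measure 4 vs Plan B: Plan B, 7–4.
Measure 4–Measure 3: Measure 3 6–5.
Measure 4 vs Proposal Red: Measure 4 wins 7–4.
Plan C–Plan B: Plan C 7–4.
Plan C vs Measure 3: Plan C, 6–5.
Plan C vs Proposal Red: Plan C wins 7–4.
Plan B–Measure 3: Measure 3 7–4.
Plan B vs Proposal Red: Plan B, 7–4.
Measure 3 vs Proposal Red: Measure 3, 6–5.
Plan C beats each of Measure 4, Plan B, Measure 3, Proposal Red — Plan C is the Condorcet winner.

Plan C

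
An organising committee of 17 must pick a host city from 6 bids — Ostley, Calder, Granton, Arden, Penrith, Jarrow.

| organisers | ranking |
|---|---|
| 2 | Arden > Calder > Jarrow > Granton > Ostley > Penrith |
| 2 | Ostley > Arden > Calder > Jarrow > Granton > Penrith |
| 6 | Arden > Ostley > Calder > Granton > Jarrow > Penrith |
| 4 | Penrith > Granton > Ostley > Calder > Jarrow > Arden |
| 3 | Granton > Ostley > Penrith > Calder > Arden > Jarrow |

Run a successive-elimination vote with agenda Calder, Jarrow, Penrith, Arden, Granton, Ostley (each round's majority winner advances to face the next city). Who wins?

Ostley

Round 1: Calder vs Jarrow — 17–0, Calder advances.
Round 2: Calder vs Penrith — 10–7, Calder advances.
Round 3: Calder vs Arden — 7–10, Arden advances.
Round 4: Arden vs Granton — 10–7, Arden advances.
Round 5: Arden vs Ostley — 8–9, Ostley advances.
Ostley survives the agenda.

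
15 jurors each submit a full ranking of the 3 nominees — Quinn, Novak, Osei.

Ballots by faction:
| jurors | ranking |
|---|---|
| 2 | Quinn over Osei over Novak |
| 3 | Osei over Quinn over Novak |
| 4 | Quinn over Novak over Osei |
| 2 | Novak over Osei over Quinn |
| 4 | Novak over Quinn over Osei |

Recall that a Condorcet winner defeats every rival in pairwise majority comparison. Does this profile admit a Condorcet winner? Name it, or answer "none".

Pairwise majorities:
Quinn vs Novak: 9 to 6, Quinn.
Quinn vs Osei: 2+4+4 = 10 for Quinn, 5 for Osei — Quinn by 10–5.
Novak vs Osei: Novak, 10–5.
Quinn wins every pairwise contest, so Quinn is the Condorcet winner.

Quinn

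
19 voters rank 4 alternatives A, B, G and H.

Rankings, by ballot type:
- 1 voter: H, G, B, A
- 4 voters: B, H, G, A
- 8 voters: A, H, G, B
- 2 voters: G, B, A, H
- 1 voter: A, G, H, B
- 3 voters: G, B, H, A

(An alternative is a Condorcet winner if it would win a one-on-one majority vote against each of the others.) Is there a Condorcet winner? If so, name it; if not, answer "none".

Check each pair by majority over 19 ballots:
A vs B: 9 to 10, B.
A vs G: A preferred on 8+1 = 9 ballots; G wins 10–9.
A vs H: A preferred on 8+2+1 = 11 ballots; A wins 11–8.
B vs G: B preferred on 4 ballots; G wins 15–4.
B vs H: 9 to 10, H.
G vs H: 2+1+3 = 6 for G, 13 for H — H by 13–6.
No alternative is unbeaten: A loses to B; B loses to G; G loses to H; H loses to A. In particular A beats H beats B beats A is a majority cycle — no Condorcet winner exists.

none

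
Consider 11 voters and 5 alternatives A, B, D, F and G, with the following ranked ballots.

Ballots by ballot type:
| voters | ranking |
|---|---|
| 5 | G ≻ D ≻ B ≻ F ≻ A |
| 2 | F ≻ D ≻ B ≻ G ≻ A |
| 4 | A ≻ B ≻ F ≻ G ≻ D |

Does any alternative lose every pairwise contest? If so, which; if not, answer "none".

Head-to-head results (11 voters):
A vs B: A preferred on 4 ballots; B wins 7–4.
A vs D: 4 to 7, D.
A vs F: F wins 7–4.
A vs G: 4 for A, 7 for G — G by 7–4.
B–D: D 7–4.
B vs F: B, 9–2.
B vs G: B preferred on 2+4 = 6 ballots; B wins 6–5.
D vs F: 5 to 6, F.
D vs G: 2 for D, 9 for G — G by 9–2.
F vs G: 2+4 = 6 for F, 5 for G — F by 6–5.
Only A has no wins; A is the Condorcet loser.

A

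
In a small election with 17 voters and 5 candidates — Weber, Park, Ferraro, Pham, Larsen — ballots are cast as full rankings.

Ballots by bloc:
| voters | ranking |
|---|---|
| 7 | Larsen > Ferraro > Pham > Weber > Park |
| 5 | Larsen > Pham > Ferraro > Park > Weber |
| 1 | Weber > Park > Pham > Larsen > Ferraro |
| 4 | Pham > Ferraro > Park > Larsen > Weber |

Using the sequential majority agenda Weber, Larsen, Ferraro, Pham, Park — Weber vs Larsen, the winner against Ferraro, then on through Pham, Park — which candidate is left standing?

Larsen

Round 1: Weber vs Larsen — 1–16, Larsen advances.
Round 2: Larsen vs Ferraro — 13–4, Larsen advances.
Round 3: Larsen vs Pham — 12–5, Larsen advances.
Round 4: Larsen vs Park — 12–5, Larsen advances.
Larsen survives the agenda.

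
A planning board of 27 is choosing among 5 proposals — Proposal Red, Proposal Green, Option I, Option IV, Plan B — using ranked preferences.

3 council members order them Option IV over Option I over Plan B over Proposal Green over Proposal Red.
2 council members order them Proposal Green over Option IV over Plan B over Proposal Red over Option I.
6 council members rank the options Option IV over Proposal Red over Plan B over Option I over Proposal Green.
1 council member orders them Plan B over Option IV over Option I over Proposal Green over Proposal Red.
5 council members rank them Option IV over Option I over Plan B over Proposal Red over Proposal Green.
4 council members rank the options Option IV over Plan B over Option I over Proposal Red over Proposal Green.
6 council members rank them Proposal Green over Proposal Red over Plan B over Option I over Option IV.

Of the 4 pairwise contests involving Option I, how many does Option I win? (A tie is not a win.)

1

Option I against each rival (27 council members):
Option I vs Proposal Red: Proposal Red wins 14–13.
Option I vs Proposal Green: Option I is ranked higher on 3+6+1+5+4 = 19 ballots, Proposal Green on 8. Option I wins 19–8.
Option I vs Option IV: 6 to 21, Option IV.
Option I vs Plan B: Option I is ranked higher on 3+5 = 8 ballots, Plan B on 19. Plan B wins 19–8.
Option I beats Proposal Green; loses to Proposal Red, Option IV, Plan B — 1 pairwise win.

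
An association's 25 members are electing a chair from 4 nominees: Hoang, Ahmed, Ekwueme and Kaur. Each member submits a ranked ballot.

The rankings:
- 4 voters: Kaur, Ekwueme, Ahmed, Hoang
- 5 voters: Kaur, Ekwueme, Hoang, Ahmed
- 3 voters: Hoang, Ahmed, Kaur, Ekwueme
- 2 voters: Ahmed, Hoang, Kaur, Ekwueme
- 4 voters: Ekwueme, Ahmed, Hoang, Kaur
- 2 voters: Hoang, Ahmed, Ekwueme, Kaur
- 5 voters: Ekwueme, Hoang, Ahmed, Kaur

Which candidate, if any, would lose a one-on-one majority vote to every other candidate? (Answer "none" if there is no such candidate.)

none

Pairwise majorities:
Hoang vs Ahmed: 5+3+2+5 = 15 for Hoang, 10 for Ahmed — Hoang by 15–10.
Hoang–Ekwueme: Ekwueme 18–7.
Hoang vs Kaur: Hoang is ranked higher on 3+2+4+2+5 = 16 ballots, Kaur on 9. Hoang wins 16–9.
Ahmed vs Ekwueme: 7 to 18, Ekwueme.
Ahmed vs Kaur: Ahmed preferred on 3+2+4+2+5 = 16 ballots; Ahmed wins 16–9.
Ekwueme–Kaur: Kaur 14–11.
Every candidate wins at least one matchup (Hoang beats Ahmed; Ahmed beats Kaur; Ekwueme beats Hoang; Kaur beats Ekwueme), so there is no Condorcet loser.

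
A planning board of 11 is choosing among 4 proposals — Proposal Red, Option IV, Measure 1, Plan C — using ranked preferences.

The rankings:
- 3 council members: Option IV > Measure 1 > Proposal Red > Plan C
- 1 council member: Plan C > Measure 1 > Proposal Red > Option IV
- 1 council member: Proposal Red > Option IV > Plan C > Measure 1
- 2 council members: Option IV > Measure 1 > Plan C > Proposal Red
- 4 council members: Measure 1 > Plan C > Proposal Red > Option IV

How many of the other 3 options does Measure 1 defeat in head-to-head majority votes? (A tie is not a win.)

2

Measure 1 against each rival (11 council members):
Measure 1 vs Proposal Red: 3+1+2+4 = 10 for Measure 1, 1 for Proposal Red — Measure 1 by 10–1.
Measure 1 vs Option IV: Measure 1 preferred on 1+4 = 5 ballots; Option IV wins 6–5.
Measure 1 vs Plan C: Measure 1 wins 9–2.
Measure 1 beats Proposal Red, Plan C; loses to Option IV — 2 pairwise wins.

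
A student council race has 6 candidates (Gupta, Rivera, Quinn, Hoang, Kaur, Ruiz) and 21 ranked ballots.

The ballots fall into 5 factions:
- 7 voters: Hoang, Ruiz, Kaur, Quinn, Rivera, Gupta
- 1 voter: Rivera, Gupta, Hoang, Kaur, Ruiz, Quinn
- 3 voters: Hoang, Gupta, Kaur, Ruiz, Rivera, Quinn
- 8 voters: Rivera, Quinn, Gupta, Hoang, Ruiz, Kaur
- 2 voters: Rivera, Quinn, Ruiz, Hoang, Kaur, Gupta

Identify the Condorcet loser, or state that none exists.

Head-to-head results (21 voters):
Gupta vs Rivera: Gupta is ranked higher on 3 ballots, Rivera on 18. Rivera wins 18–3.
Gupta vs Quinn: 4 to 17, Quinn.
Gupta–Hoang: Hoang 12–9.
Gupta vs Kaur: 12 to 9, Gupta.
Gupta vs Ruiz: Gupta, 12–9.
Rivera vs Quinn: Rivera wins 14–7.
Rivera–Hoang: Rivera 11–10.
Rivera vs Kaur: Rivera wins 11–10.
Rivera–Ruiz: Rivera 11–10.
Quinn vs Hoang: Hoang, 11–10.
Quinn vs Kaur: Quinn preferred on 8+2 = 10 ballots; Kaur wins 11–10.
Quinn vs Ruiz: Quinn is ranked higher on 8+2 = 10 ballots, Ruiz on 11. Ruiz wins 11–10.
Hoang vs Kaur: Hoang wins 21–0.
Hoang–Ruiz: Hoang 19–2.
Kaur vs Ruiz: Ruiz wins 17–4.
No candidate is winless: Gupta beats Kaur; Rivera beats Gupta; Quinn beats Gupta; Hoang beats Gupta; Kaur beats Quinn; Ruiz beats Quinn. There is no Condorcet loser.

none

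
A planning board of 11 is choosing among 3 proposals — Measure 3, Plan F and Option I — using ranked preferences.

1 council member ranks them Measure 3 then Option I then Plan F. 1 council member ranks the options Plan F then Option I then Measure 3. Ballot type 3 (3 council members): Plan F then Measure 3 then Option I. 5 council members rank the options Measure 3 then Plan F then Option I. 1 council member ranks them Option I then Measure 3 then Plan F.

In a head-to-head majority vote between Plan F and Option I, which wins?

Ballots ranking Plan F above Option I: 1 + 3 + 5 = 9.
Ballots ranking Option I above Plan F: 11 − 9 = 2.
Plan F wins the head-to-head 9–2.

Plan F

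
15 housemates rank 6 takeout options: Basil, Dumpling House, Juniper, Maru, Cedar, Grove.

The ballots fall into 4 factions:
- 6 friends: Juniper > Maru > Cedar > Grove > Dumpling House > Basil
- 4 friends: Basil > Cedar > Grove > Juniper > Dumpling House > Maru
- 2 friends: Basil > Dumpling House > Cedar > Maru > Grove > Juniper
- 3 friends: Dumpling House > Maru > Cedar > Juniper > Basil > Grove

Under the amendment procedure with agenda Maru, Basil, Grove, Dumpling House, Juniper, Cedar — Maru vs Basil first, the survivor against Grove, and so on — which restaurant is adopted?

Round 1: Maru vs Basil — 9–6, Maru advances.
Round 2: Maru vs Grove — 11–4, Maru advances.
Round 3: Maru vs Dumpling House — 6–9, Dumpling House advances.
Round 4: Dumpling House vs Juniper — 5–10, Juniper advances.
Round 5: Juniper vs Cedar — 6–9, Cedar advances.
Cedar survives the agenda.

Cedar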